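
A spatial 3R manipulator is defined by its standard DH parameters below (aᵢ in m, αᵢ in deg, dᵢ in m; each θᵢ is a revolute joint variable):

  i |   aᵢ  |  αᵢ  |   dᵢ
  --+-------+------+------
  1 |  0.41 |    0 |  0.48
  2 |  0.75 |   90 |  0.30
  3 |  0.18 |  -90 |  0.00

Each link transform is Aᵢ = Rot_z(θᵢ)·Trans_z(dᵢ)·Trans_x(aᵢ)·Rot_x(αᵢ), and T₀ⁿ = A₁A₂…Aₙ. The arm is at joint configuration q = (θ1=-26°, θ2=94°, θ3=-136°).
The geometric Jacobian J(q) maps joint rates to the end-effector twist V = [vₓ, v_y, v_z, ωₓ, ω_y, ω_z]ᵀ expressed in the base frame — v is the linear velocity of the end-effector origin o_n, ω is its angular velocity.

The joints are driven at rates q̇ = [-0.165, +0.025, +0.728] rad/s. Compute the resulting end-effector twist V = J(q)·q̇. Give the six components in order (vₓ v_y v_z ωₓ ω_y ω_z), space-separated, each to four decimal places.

0.0850 -0.0089 -0.0943 0.6750 -0.2727 -0.1400

o_n = [0.6010, 0.3956, 0.6550]
J₁: ẑ×o_n = [-0.3956, 0.6010, 0.0000], ω = ẑ
J2: z=[0.0000, 0.0000, 1.0000] o=[0.3685, -0.1797, 0.4800] → [-0.5753, 0.2325, 0.0000, 0.0000, 0.0000, 1.0000]
J3: z=[0.9272, -0.3746, 0.0000] o=[0.6495, 0.5157, 0.7800] → [0.0468, 0.1159, -0.1295, 0.9272, -0.3746, 0.0000]
V = J·q̇ = [0.0850, -0.0089, -0.0943, 0.6750, -0.2727, -0.1400]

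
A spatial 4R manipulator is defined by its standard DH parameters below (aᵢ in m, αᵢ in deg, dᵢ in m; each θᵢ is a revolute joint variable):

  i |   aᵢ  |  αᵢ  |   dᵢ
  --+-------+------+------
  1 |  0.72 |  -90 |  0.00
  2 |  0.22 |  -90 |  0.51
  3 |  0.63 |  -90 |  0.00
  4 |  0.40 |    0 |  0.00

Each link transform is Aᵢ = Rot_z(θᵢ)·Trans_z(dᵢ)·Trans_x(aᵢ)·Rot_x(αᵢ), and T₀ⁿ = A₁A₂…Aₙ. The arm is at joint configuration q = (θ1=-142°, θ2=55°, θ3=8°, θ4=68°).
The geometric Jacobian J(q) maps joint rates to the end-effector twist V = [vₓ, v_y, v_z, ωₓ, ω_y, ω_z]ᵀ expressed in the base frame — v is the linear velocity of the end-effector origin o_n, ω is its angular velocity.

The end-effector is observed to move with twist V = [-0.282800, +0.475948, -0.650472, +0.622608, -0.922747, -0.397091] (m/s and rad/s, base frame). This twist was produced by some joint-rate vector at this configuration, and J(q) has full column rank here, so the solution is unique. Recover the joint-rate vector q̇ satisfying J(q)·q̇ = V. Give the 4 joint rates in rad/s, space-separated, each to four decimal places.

-0.3370 0.4440 -0.0290 -0.6730

o_n = [-1.0081, -1.2971, -0.6001]
J₁: ẑ×o_n = [1.2971, -1.0081, 0.0000], ω = ẑ
J2: z=[0.6157, -0.7880, 0.0000] o=[-0.5674, -0.4433, 0.0000] → [0.4729, 0.3694, -0.8729, 0.6157, -0.7880, 0.0000]
J3: z=[0.6455, 0.5043, -0.5736] o=[-0.3528, -0.9229, -0.1802] → [-0.4264, 0.6469, 0.0889, 0.6455, 0.5043, -0.5736]
J4: z=[-0.5468, 0.8295, 0.1140] o=[-0.6888, -1.0741, -0.6913] → [0.1011, 0.0134, 0.3868, -0.5468, 0.8295, 0.1140]
q̇ = J⁺·V = [-0.3370, 0.4440, -0.0290, -0.6730]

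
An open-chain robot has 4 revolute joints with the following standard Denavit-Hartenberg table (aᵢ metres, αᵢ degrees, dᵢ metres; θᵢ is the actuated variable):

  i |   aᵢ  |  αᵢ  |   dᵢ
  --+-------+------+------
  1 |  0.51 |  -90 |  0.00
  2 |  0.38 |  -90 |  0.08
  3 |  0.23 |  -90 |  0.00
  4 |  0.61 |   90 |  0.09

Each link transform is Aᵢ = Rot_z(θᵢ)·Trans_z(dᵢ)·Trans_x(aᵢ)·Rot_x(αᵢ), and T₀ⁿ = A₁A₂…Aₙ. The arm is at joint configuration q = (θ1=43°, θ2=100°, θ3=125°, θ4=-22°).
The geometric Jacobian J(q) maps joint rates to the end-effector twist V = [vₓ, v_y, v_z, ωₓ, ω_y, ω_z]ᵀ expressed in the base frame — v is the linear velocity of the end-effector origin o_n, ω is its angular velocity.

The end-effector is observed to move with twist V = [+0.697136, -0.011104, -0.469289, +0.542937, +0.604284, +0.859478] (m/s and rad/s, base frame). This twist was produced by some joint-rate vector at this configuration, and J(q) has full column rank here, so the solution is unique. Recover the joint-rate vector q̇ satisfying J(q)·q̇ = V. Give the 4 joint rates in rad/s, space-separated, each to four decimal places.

0.1920 -0.4870 -0.6810 0.9740

o_n = [0.5822, -0.1682, 0.1875]
J₁: ẑ×o_n = [0.1682, 0.5822, -0.0000], ω = ẑ
J2: z=[-0.6820, 0.7314, 0.0000] o=[0.3730, 0.3478, 0.0000] → [0.1371, 0.1278, 0.1990, -0.6820, 0.7314, 0.0000]
J3: z=[-0.7202, -0.6716, 0.1736] o=[0.2702, 0.3613, -0.3742] → [-0.2853, 0.4587, 0.5910, -0.7202, -0.6716, 0.1736]
J4: z=[-0.2871, 0.5165, 0.8067] o=[0.4154, 0.2392, -0.2443] → [0.5517, 0.2585, 0.0309, -0.2871, 0.5165, 0.8067]
q̇ = J⁺·V = [0.1920, -0.4870, -0.6810, 0.9740]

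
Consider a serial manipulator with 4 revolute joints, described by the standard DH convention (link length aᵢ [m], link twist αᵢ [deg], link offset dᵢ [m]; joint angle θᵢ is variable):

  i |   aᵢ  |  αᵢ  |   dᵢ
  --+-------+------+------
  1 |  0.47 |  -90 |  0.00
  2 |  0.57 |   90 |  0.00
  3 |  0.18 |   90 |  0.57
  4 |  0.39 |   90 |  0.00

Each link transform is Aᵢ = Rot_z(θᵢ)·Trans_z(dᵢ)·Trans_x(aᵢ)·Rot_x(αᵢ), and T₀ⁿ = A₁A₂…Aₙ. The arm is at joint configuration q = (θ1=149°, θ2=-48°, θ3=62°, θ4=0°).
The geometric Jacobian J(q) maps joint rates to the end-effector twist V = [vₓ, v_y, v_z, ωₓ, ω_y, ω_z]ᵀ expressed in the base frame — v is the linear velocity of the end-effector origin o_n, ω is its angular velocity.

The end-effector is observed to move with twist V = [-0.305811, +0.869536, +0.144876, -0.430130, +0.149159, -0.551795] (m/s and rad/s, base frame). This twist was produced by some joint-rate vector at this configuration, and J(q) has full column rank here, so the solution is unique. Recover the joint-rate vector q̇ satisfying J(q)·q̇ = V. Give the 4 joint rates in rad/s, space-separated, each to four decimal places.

o_n = [-0.7794, -0.1188, 1.0039]
J₁: ẑ×o_n = [0.1188, -0.7794, 0.0000], ω = ẑ
J2: z=[-0.5150, -0.8572, 0.0000] o=[-0.4029, 0.2421, 0.0000] → [-0.8605, 0.5170, -0.1369, -0.5150, -0.8572, 0.0000]
J3: z=[0.6370, -0.3827, 0.6691] o=[-0.7298, 0.4385, 0.4236] → [0.1508, -0.4028, -0.3740, 0.6370, -0.3827, 0.6691]
J4: z=[-0.2646, 0.7067, 0.6562] o=[-0.4970, 0.1132, 0.8678] → [0.2484, -0.1493, 0.2610, -0.2646, 0.7067, 0.6562]
q̇ = J⁺·V = [-0.9360, 0.4040, -0.0740, 0.6610]

-0.9360 0.4040 -0.0740 0.6610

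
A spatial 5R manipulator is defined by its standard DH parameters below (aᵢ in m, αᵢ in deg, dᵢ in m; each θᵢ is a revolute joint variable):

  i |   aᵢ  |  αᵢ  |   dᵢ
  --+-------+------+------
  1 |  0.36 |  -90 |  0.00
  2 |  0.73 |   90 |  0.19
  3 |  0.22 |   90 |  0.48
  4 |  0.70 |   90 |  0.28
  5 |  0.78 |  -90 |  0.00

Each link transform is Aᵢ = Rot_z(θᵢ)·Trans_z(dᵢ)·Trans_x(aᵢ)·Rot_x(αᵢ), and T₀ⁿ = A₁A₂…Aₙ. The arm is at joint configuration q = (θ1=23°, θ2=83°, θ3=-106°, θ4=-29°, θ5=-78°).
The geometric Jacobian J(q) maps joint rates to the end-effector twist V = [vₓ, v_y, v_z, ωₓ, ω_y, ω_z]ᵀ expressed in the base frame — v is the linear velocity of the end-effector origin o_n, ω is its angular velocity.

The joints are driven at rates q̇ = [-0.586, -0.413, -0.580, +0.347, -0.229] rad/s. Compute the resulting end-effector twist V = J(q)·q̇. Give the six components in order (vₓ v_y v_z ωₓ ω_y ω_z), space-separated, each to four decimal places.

0.2910 -0.3430 0.6923 -0.2221 -0.5550 -0.2708

o_n = [0.8355, -0.6008, -0.9113]
J₁: ẑ×o_n = [0.6008, 0.8355, -0.0000], ω = ẑ
J2: z=[-0.3907, 0.9205, 0.0000] o=[0.3314, 0.1407, 0.0000] → [-0.8389, -0.3561, -0.1744, -0.3907, 0.9205, 0.0000]
J3: z=[0.9136, 0.3878, 0.1219] o=[0.3390, 0.3503, -0.7246] → [0.0435, 0.2311, -1.0615, 0.9136, 0.3878, 0.1219]
J4: z=[-0.2155, 0.2080, 0.9541] o=[0.8534, 0.3389, -0.6059] → [0.8330, -0.0829, 0.2063, -0.2155, 0.2080, 0.9541]
J5: z=[-0.9662, 0.0962, -0.2392] o=[0.6940, -0.2842, -0.2126] → [-0.1429, -0.7089, 0.2922, -0.9662, 0.0962, -0.2392]
V = J·q̇ = [0.2910, -0.3430, 0.6923, -0.2221, -0.5550, -0.2708]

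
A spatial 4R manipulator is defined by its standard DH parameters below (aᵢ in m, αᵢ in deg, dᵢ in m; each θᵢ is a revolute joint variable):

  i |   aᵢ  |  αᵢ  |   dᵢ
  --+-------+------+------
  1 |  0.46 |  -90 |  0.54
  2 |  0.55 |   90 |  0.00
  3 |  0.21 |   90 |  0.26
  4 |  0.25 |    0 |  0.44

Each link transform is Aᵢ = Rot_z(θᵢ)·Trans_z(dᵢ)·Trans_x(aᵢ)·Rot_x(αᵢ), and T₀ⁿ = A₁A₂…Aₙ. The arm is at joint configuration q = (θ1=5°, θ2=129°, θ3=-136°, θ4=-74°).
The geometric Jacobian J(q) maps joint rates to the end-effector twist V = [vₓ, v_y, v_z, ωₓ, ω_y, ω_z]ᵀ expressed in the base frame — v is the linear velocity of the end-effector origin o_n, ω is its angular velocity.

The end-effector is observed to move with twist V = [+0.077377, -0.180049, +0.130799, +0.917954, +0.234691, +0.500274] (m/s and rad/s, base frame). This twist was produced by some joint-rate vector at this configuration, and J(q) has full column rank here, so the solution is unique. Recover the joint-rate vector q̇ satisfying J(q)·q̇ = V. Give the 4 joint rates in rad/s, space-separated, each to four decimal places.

o_n = [0.4354, 0.1613, 0.4936]
J₁: ẑ×o_n = [-0.1613, 0.4354, 0.0000], ω = ẑ
J2: z=[-0.0872, 0.9962, 0.0000] o=[0.4582, 0.0401, 0.5400] → [-0.0462, -0.0040, 0.0122, -0.0872, 0.9962, 0.0000]
J3: z=[0.7742, 0.0677, -0.6293] o=[0.1134, 0.0099, 0.1126] → [0.1211, -0.4976, 0.0954, 0.7742, 0.0677, -0.6293]
J4: z=[0.3728, 0.7547, 0.5399] o=[0.4221, -0.1095, 0.0663] → [0.1763, -0.1522, 0.0910, 0.3728, 0.7547, 0.5399]
q̇ = J⁺·V = [0.8140, -0.2030, 0.9240, 0.4960]

0.8140 -0.2030 0.9240 0.4960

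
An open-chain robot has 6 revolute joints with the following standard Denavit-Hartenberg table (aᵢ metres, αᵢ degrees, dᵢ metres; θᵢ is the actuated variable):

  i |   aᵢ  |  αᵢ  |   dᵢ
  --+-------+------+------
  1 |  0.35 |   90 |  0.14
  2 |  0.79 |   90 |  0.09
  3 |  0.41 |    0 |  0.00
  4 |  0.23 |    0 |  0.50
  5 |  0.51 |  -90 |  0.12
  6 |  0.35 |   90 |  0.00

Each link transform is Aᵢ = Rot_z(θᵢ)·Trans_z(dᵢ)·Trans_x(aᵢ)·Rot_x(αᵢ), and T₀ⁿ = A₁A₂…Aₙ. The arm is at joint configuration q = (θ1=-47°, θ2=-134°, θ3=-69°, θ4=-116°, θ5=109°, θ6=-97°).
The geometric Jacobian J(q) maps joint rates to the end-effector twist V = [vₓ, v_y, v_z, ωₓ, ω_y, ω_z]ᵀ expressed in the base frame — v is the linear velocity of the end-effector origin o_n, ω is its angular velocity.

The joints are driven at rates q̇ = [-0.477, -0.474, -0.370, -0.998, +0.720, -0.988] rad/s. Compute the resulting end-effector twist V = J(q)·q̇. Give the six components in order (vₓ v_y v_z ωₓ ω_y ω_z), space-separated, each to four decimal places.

o_n = [-0.0937, 1.1653, 0.2215]
J₁: ẑ×o_n = [-1.1653, -0.0937, 0.0000], ω = ẑ
J2: z=[-0.7314, -0.6820, 0.0000] o=[0.2387, -0.2560, 0.1400] → [-0.0556, 0.0596, -1.2661, -0.7314, -0.6820, 0.0000]
J3: z=[-0.4906, 0.5261, 0.6947] o=[-0.2014, 0.0840, -0.4283] → [-0.4092, 0.3936, -0.5871, -0.4906, 0.5261, 0.6947]
J4: z=[-0.4906, 0.5261, 0.6947] o=[0.0089, 0.4197, -0.5340] → [-0.1205, 0.2993, -0.3118, -0.4906, 0.5261, 0.6947]
J5: z=[-0.4906, 0.5261, 0.6947] o=[-0.1425, 0.5527, -0.0218] → [-0.2975, 0.1533, -0.3262, -0.4906, 0.5261, 0.6947]
J6: z=[-0.6366, 0.3280, -0.6980] o=[0.1021, 1.0160, -0.0272] → [0.1858, 0.2950, -0.0308, -0.6366, 0.3280, -0.6980]
V = J·q̇ = [0.4560, -0.6091, 0.9241, 1.2935, -0.3417, -0.2375]

0.4560 -0.6091 0.9241 1.2935 -0.3417 -0.2375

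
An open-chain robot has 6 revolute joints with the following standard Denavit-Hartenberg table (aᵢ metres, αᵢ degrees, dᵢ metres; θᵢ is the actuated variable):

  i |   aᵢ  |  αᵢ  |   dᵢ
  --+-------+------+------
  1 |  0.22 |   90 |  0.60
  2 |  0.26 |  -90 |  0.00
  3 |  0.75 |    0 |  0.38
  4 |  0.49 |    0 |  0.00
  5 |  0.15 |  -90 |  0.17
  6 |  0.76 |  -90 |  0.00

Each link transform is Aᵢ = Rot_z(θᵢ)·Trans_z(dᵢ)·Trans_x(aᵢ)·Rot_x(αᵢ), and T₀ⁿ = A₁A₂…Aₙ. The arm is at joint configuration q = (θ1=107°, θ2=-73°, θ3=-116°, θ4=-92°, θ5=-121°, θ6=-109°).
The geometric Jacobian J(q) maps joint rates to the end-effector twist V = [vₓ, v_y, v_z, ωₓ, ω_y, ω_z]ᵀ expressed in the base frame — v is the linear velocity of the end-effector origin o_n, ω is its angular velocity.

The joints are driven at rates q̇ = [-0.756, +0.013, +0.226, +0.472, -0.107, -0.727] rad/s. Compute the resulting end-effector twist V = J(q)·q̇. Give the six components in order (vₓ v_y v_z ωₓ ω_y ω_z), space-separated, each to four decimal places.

o_n = [0.1036, 1.3515, 1.5303]
J₁: ẑ×o_n = [-1.3515, 0.1036, 0.0000], ω = ẑ
J2: z=[0.9563, 0.2924, 0.0000] o=[-0.0643, 0.2104, 0.6000] → [0.2720, -0.8896, 1.0421, 0.9563, 0.2924, 0.0000]
J3: z=[-0.2796, 0.9145, 0.2924] o=[-0.0865, 0.2831, 0.3514] → [0.7658, 0.3852, -0.4726, -0.2796, 0.9145, 0.2924]
J4: z=[-0.2796, 0.9145, 0.2924] o=[0.4800, 0.7358, 0.7769] → [0.5090, 0.1006, 0.1720, -0.2796, 0.9145, 0.2924]
J5: z=[-0.2796, 0.9145, 0.2924] o=[0.2969, 0.5475, 1.1906] → [0.0756, 0.0384, -0.0480, -0.2796, 0.9145, 0.2924]
J6: z=[-0.7757, -0.3946, 0.4925] o=[0.1645, 0.7164, 1.1174] → [-0.4758, 0.2903, -0.5167, -0.7757, -0.3946, 0.4925]
V = J·q̇ = [1.7764, -0.1705, 0.3687, 0.4111, 0.8312, -0.9413]

1.7764 -0.1705 0.3687 0.4111 0.8312 -0.9413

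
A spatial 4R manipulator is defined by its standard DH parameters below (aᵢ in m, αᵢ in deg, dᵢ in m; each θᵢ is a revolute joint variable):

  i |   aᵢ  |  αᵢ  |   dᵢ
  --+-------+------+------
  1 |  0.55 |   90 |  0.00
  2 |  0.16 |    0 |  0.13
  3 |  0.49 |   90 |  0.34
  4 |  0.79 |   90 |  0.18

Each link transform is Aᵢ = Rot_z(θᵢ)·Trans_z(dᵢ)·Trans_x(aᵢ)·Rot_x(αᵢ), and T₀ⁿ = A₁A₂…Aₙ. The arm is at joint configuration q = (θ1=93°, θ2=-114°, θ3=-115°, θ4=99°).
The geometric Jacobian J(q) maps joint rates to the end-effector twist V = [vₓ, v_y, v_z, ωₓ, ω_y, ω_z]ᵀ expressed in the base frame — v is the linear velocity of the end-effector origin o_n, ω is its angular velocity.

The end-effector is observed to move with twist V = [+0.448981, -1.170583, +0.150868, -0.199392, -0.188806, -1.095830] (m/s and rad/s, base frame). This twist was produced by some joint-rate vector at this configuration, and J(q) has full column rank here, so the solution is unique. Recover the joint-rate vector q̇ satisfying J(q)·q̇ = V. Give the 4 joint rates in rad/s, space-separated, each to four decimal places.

-0.9410 0.1530 -0.3620 -0.2360

o_n = [1.2287, 0.4453, 0.2485]
J₁: ẑ×o_n = [-0.4453, 1.2287, 0.0000], ω = ẑ
J2: z=[0.9986, 0.0523, 0.0000] o=[-0.0288, 0.5492, 0.0000] → [0.0130, -0.2481, -0.1696, 0.9986, 0.0523, 0.0000]
J3: z=[0.9986, 0.0523, 0.0000] o=[0.1044, 0.4911, -0.1462] → [0.0207, -0.3941, -0.1045, 0.9986, 0.0523, 0.0000]
J4: z=[-0.0395, 0.7537, 0.6561] o=[0.4608, 0.1878, 0.2236] → [-0.1502, 0.5047, -0.5889, -0.0395, 0.7537, 0.6561]
q̇ = J⁺·V = [-0.9410, 0.1530, -0.3620, -0.2360]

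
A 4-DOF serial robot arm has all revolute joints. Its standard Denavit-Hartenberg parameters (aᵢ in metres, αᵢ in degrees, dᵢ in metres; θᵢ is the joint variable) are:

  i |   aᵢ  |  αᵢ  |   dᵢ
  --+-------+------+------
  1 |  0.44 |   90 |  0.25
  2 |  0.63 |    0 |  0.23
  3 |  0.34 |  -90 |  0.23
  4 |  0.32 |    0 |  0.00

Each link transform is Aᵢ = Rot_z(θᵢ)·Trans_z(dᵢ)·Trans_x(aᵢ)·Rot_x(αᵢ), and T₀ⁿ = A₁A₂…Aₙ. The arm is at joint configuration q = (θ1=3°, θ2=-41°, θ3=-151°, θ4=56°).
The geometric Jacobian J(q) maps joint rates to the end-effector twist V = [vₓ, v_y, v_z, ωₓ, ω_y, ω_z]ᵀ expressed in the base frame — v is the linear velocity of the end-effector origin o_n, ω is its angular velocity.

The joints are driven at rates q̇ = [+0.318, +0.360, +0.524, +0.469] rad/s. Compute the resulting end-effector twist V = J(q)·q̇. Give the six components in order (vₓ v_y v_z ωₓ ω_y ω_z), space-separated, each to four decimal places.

o_n = [0.4175, -0.1731, -0.0554]
J₁: ẑ×o_n = [0.1731, 0.4175, -0.0000], ω = ẑ
J2: z=[0.0523, -0.9986, 0.0000] o=[0.4394, 0.0230, 0.2500] → [0.3050, 0.0160, -0.0321, 0.0523, -0.9986, 0.0000]
J3: z=[0.0523, -0.9986, 0.0000] o=[0.9262, -0.1818, -0.1633] → [-0.1077, -0.0056, -0.5076, 0.0523, -0.9986, 0.0000]
J4: z=[-0.2076, -0.0109, -0.9781] o=[0.6062, -0.4289, -0.0926] → [0.2498, 0.1923, -0.0552, -0.2076, -0.0109, -0.9781]
V = J·q̇ = [0.2255, 0.2257, -0.3034, -0.0511, -0.8879, -0.1408]

0.2255 0.2257 -0.3034 -0.0511 -0.8879 -0.1408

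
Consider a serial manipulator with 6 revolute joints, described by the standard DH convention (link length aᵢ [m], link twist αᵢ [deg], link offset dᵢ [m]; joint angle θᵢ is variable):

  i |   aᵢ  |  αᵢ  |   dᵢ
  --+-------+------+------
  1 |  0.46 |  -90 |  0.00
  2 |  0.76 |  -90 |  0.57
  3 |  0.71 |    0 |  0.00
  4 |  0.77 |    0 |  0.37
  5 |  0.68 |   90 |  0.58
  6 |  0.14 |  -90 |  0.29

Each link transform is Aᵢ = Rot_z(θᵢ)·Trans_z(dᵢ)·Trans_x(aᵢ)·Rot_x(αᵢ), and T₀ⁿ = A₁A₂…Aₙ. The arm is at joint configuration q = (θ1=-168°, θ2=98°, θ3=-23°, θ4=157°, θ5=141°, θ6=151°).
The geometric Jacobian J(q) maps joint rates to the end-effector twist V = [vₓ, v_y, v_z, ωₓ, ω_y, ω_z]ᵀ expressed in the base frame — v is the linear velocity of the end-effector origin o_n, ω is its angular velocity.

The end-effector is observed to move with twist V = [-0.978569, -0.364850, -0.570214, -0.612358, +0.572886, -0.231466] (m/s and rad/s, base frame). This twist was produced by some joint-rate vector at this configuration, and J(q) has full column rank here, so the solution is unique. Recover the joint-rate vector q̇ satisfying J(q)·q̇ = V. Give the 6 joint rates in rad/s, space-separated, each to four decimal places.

-0.6640 -0.7310 0.3490 -0.1770 -0.5870 0.4970

o_n = [0.8047, -0.7227, -0.4905]
J₁: ẑ×o_n = [0.7227, 0.8047, -0.0000], ω = ẑ
J2: z=[0.2079, -0.9781, 0.0000] o=[-0.4499, -0.0956, 0.0000] → [0.4798, 0.1020, 1.0968, 0.2079, -0.9781, 0.0000]
J3: z=[0.9686, 0.2059, 0.1392] o=[-0.2280, -0.6312, -0.7526] → [0.0667, -0.1102, -0.3013, 0.9686, 0.2059, 0.1392]
J4: z=[0.9686, 0.2059, 0.1392] o=[-0.0813, -0.8836, -1.3998] → [0.1648, -0.7575, -0.0266, 0.9686, 0.2059, 0.1392]
J5: z=[0.9686, 0.2059, 0.1392] o=[0.0891, -0.2811, -0.8186] → [0.1290, -0.2182, -0.5751, 0.9686, 0.2059, 0.1392]
J6: z=[-0.1175, -0.1141, 0.9865] o=[0.7998, -0.8226, -0.7966] → [-0.1335, 0.0408, -0.0112, -0.1175, -0.1141, 0.9865]
q̇ = J⁺·V = [-0.6640, -0.7310, 0.3490, -0.1770, -0.5870, 0.4970]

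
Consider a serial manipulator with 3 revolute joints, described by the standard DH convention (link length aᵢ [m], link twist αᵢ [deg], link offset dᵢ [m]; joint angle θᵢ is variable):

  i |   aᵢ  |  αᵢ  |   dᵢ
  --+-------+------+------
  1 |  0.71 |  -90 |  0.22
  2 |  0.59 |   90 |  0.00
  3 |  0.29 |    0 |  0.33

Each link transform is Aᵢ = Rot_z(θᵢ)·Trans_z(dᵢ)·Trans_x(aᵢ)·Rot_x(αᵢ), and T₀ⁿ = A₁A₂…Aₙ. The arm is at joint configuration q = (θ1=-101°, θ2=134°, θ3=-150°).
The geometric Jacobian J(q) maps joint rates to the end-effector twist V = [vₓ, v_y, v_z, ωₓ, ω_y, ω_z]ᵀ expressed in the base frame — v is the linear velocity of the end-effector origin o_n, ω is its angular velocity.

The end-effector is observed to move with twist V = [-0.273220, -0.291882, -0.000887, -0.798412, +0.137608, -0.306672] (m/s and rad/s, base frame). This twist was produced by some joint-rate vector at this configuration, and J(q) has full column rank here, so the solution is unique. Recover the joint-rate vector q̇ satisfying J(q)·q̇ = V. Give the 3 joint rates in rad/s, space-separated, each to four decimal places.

-0.2900 -0.8100 0.0240

o_n = [-0.2782, -0.6712, -0.2530]
J₁: ẑ×o_n = [0.6712, -0.2782, 0.0000], ω = ẑ
J2: z=[0.9816, -0.1908, 0.0000] o=[-0.1355, -0.6970, 0.2200] → [0.0903, 0.4643, -0.0020, 0.9816, -0.1908, 0.0000]
J3: z=[-0.1373, -0.7061, -0.6947] o=[-0.0573, -0.2946, -0.2044] → [-0.2273, 0.1468, -0.1043, -0.1373, -0.7061, -0.6947]
q̇ = J⁺·V = [-0.2900, -0.8100, 0.0240]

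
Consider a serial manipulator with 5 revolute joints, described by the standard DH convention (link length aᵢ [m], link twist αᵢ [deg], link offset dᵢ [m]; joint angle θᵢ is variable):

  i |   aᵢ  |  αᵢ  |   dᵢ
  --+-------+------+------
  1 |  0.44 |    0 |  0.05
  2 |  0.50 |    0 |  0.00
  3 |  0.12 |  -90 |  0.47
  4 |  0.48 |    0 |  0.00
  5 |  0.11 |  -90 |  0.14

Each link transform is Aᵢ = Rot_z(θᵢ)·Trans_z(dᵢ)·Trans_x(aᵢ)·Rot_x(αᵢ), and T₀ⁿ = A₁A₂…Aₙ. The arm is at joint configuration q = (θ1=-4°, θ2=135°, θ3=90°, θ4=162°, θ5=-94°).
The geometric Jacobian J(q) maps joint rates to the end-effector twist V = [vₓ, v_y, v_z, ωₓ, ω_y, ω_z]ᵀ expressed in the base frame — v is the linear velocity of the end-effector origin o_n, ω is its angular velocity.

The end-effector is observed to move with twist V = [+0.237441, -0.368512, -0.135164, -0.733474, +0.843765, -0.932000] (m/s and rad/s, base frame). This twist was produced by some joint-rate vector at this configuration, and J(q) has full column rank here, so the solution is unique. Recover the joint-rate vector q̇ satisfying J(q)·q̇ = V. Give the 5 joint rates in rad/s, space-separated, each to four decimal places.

-0.5100 -0.2890 -0.1330 -0.3970 -0.7210

o_n = [0.4256, 0.4347, 0.2697]
J₁: ẑ×o_n = [-0.4347, 0.4256, 0.0000], ω = ẑ
J2: z=[0.0000, 0.0000, 1.0000] o=[0.4389, -0.0307, 0.0500] → [-0.4654, -0.0133, 0.0000, 0.0000, 0.0000, 1.0000]
J3: z=[0.0000, 0.0000, 1.0000] o=[0.1109, 0.3467, 0.0500] → [-0.0881, 0.3147, 0.0000, 0.0000, 0.0000, 1.0000]
J4: z=[0.6561, -0.7547, 0.0000] o=[0.0203, 0.2679, 0.5200] → [0.1889, 0.1642, 0.4153, 0.6561, -0.7547, 0.0000]
J5: z=[0.6561, -0.7547, 0.0000] o=[0.3649, 0.5674, 0.3717] → [0.0770, 0.0669, -0.0412, 0.6561, -0.7547, 0.0000]
q̇ = J⁺·V = [-0.5100, -0.2890, -0.1330, -0.3970, -0.7210]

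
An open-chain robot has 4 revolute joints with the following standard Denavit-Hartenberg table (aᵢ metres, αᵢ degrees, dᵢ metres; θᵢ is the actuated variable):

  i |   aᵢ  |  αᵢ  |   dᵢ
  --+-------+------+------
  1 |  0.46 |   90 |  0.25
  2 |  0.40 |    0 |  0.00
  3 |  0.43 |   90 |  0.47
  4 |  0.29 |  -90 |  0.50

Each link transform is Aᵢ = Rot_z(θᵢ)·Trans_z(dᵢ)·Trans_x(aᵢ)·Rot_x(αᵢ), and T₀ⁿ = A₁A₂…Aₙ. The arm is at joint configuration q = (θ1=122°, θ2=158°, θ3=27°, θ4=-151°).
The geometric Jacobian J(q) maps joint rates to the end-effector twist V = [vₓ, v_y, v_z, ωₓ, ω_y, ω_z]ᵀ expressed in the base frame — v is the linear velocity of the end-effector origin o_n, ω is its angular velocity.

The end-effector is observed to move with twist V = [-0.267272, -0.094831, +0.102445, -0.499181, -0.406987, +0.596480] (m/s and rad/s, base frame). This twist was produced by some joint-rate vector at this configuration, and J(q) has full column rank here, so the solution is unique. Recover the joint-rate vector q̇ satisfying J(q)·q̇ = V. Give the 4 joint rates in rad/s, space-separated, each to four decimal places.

-0.3250 0.0710 -0.7100 0.9250

o_n = [0.3483, 0.0642, 0.8826]
J₁: ẑ×o_n = [-0.0642, 0.3483, 0.0000], ω = ẑ
J2: z=[0.8480, 0.5299, 0.0000] o=[-0.2438, 0.3901, 0.2500] → [0.3352, -0.5364, -0.5901, 0.8480, 0.5299, 0.0000]
J3: z=[0.8480, 0.5299, 0.0000] o=[-0.0472, 0.0756, 0.3998] → [0.2558, -0.4094, -0.2193, 0.8480, 0.5299, 0.0000]
J4: z=[0.0462, -0.0739, 0.9962] o=[0.5784, -0.0386, 0.3624] → [-0.1409, -0.2532, -0.0123, 0.0462, -0.0739, 0.9962]
q̇ = J⁺·V = [-0.3250, 0.0710, -0.7100, 0.9250]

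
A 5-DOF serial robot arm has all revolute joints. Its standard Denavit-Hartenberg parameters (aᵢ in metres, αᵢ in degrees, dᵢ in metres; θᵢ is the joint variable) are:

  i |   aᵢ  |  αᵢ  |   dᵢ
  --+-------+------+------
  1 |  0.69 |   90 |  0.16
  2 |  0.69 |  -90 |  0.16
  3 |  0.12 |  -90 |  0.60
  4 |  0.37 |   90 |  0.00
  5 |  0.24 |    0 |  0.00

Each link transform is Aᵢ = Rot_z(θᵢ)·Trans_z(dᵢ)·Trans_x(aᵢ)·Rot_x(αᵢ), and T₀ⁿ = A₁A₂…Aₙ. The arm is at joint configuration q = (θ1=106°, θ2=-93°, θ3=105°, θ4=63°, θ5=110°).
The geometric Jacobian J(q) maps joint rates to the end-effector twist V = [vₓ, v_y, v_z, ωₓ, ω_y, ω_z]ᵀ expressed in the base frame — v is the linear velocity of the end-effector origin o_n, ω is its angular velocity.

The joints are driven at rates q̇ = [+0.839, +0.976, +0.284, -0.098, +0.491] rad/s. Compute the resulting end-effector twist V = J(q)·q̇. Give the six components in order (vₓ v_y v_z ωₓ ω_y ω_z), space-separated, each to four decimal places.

-0.8650 0.2786 0.3149 0.3678 0.6331 0.8310

o_n = [-0.3017, 0.9659, -0.2647]
J₁: ẑ×o_n = [-0.9659, -0.3017, 0.0000], ω = ẑ
J2: z=[0.9613, 0.2756, 0.0000] o=[-0.1902, 0.6633, 0.1600] → [-0.1171, 0.4082, 0.3217, 0.9613, 0.2756, 0.0000]
J3: z=[-0.2753, 0.9599, -0.0523] o=[-0.0264, 0.6727, -0.5291] → [0.2691, 0.0872, 0.1835, -0.2753, 0.9599, -0.0523]
J4: z=[0.2349, 0.1199, 0.9646] o=[-0.3035, 1.2182, -0.5294] → [0.2751, -0.0605, -0.0595, 0.2349, 0.1199, 0.9646]
J5: z=[-0.9556, 0.2102, 0.2065] o=[-0.3693, 0.8592, -0.4688] → [0.0209, 0.2090, -0.1162, -0.9556, 0.2102, 0.2065]
V = J·q̇ = [-0.8650, 0.2786, 0.3149, 0.3678, 0.6331, 0.8310]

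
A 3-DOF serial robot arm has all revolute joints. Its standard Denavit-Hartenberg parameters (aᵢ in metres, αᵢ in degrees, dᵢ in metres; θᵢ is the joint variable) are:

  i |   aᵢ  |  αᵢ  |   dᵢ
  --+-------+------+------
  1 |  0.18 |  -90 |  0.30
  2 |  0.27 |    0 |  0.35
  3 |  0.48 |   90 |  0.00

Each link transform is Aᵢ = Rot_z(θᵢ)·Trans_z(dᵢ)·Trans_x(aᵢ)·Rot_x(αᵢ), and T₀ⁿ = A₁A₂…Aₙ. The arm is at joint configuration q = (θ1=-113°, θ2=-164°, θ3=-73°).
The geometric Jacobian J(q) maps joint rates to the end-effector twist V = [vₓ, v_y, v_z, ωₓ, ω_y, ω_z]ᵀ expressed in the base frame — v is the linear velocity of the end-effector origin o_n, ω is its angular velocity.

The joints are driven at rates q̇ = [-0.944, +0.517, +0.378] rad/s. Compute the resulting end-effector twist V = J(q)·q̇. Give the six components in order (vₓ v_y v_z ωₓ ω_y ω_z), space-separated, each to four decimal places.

0.2929 -0.1337 0.3682 0.8239 -0.3497 -0.9440

o_n = [0.4554, 0.1771, -0.0281]
J₁: ẑ×o_n = [-0.1771, 0.4554, 0.0000], ω = ẑ
J2: z=[0.9205, -0.3907, 0.0000] o=[-0.0703, -0.1657, 0.3000] → [0.1282, 0.3021, 0.5210, 0.9205, -0.3907, 0.0000]
J3: z=[0.9205, -0.3907, 0.0000] o=[0.3533, -0.0635, 0.3744] → [0.1573, 0.3706, 0.2614, 0.9205, -0.3907, 0.0000]
V = J·q̇ = [0.2929, -0.1337, 0.3682, 0.8239, -0.3497, -0.9440]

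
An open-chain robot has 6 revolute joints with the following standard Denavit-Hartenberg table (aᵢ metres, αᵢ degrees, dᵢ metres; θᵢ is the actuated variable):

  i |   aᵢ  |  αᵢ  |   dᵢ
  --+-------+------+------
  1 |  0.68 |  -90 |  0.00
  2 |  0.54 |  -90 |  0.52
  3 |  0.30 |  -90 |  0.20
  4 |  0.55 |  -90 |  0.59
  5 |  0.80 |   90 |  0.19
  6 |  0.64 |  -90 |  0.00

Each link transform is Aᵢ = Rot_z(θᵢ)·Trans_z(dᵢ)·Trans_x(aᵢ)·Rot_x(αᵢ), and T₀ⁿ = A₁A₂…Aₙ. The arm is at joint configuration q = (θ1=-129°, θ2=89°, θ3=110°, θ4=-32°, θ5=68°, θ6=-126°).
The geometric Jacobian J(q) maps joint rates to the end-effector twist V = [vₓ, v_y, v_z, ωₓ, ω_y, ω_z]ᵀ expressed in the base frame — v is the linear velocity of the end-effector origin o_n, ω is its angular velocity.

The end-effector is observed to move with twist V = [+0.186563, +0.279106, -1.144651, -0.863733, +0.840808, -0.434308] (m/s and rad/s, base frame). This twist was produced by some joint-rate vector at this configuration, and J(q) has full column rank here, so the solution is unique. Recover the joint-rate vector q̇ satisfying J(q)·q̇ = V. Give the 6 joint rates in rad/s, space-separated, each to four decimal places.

o_n = [0.0333, 0.1938, -0.1209]
J₁: ẑ×o_n = [-0.1938, 0.0333, 0.0000], ω = ẑ
J2: z=[0.7771, -0.6293, 0.0000] o=[-0.4279, -0.5285, 0.0000] → [0.0761, 0.0940, 0.8516, 0.7771, -0.6293, 0.0000]
J3: z=[0.6292, 0.7770, -0.0175] o=[-0.0298, -0.8630, -0.5399] → [0.3440, -0.2647, 0.6160, 0.6292, 0.7770, -0.0175]
J4: z=[0.2761, -0.2025, 0.9395] o=[-0.1219, -0.5288, -0.4408] → [-0.7437, 0.0574, 0.2310, 0.2761, -0.2025, 0.9395]
J5: z=[-0.9186, -0.3431, 0.1960] o=[-0.1144, -0.1438, 0.2679] → [0.0672, -0.3283, -0.2595, -0.9186, -0.3431, 0.1960]
J6: z=[-0.1587, 0.7746, 0.6123] o=[-0.5785, 0.2160, -0.3076] → [0.1582, 0.4042, -0.4703, -0.1587, 0.7746, 0.6123]
q̇ = J⁺·V = [-0.8470, -0.7100, -0.2680, -0.0640, 0.0050, 0.7630]

-0.8470 -0.7100 -0.2680 -0.0640 0.0050 0.7630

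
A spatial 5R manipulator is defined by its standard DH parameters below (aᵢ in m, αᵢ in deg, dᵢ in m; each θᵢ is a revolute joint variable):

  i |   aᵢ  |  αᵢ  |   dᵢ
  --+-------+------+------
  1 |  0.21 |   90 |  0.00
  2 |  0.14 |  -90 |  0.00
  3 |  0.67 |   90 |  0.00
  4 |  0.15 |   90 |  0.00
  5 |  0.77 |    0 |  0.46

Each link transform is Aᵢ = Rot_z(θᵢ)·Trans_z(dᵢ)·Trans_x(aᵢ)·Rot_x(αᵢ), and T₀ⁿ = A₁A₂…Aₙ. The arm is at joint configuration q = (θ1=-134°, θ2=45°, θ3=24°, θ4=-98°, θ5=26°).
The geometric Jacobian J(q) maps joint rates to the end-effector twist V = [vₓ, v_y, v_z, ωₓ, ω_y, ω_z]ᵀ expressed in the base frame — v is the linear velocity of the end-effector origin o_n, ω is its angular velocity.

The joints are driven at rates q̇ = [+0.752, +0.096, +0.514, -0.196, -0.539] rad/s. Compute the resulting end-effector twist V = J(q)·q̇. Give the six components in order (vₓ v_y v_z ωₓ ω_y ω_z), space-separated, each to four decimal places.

o_n = [-0.8972, -0.5422, -0.2855]
J₁: ẑ×o_n = [0.5422, -0.8972, 0.0000], ω = ẑ
J2: z=[-0.7193, 0.6947, 0.0000] o=[-0.1459, -0.1511, 0.0000] → [-0.1983, -0.2053, 0.8033, -0.7193, 0.6947, 0.0000]
J3: z=[0.4912, 0.5087, 0.7071] o=[-0.2146, -0.2223, 0.0990] → [0.0307, -0.2938, 0.1901, 0.4912, 0.5087, 0.7071]
J4: z=[-0.8569, 0.4277, 0.2876] o=[-0.3193, -0.7229, 0.5318] → [-0.4015, -0.8666, 0.0923, -0.8569, 0.4277, 0.2876]
J5: z=[0.2230, 0.8107, -0.5413] o=[-0.3890, -0.7829, 0.4133] → [-0.4362, 0.4309, 0.4657, 0.2230, 0.8107, -0.5413]
V = J·q̇ = [0.7183, -0.9079, -0.0943, 0.2312, -0.1927, 1.3508]

0.7183 -0.9079 -0.0943 0.2312 -0.1927 1.3508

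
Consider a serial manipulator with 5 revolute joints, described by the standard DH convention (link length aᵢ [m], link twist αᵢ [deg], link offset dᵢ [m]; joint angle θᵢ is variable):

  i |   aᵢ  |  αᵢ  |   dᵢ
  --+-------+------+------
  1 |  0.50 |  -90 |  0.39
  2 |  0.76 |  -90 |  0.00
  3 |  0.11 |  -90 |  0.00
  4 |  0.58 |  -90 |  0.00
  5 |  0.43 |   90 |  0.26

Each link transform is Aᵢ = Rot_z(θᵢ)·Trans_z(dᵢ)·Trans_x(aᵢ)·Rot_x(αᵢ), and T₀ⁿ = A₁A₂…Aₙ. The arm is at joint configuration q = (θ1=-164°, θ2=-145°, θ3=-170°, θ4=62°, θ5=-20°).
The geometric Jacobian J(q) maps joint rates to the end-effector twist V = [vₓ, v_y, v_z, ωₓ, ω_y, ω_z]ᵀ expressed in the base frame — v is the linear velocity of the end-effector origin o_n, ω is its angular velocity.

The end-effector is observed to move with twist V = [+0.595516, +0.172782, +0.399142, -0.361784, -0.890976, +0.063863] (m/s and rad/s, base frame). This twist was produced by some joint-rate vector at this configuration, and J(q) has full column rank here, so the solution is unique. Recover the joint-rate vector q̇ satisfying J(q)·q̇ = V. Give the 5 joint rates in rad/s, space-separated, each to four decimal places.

o_n = [0.4751, -0.0763, -0.1646]
J₁: ẑ×o_n = [0.0763, 0.4751, -0.0000], ω = ẑ
J2: z=[0.2756, -0.9613, 0.0000] o=[-0.4806, -0.1378, 0.3900] → [0.5331, 0.1529, 0.9356, 0.2756, -0.9613, 0.0000]
J3: z=[-0.5514, -0.1581, 0.8192] o=[0.1178, 0.0338, 0.8259] → [0.2468, -0.2535, 0.1172, -0.5514, -0.1581, 0.8192]
J4: z=[0.4082, -0.9075, 0.0996] o=[0.0378, -0.0090, 0.7638] → [0.8492, 0.4225, 0.3694, 0.4082, -0.9075, 0.0996]
J5: z=[0.9013, 0.4179, 0.1142] o=[0.1220, -0.0341, 0.1905] → [-0.1436, 0.3603, -0.1856, 0.9013, 0.4179, 0.1142]
q̇ = J⁺·V = [0.3340, 0.0700, -0.2800, 0.5650, -0.8500]

0.3340 0.0700 -0.2800 0.5650 -0.8500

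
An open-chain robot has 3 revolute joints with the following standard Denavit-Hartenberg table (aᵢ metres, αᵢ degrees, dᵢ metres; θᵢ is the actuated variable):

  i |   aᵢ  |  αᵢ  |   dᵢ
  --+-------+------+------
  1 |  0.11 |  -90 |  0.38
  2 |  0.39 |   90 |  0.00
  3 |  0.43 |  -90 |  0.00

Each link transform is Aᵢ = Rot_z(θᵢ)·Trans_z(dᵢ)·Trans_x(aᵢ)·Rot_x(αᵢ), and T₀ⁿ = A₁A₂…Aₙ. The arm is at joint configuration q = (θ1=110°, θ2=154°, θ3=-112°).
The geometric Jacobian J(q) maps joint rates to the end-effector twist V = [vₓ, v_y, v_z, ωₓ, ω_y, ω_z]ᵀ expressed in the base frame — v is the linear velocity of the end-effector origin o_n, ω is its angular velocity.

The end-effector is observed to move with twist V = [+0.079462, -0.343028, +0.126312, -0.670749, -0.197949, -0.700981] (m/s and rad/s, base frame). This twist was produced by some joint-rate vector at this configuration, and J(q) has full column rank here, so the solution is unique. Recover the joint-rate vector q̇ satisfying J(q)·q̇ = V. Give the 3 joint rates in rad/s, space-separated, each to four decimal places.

o_n = [0.4074, 0.0464, 0.2796]
J₁: ẑ×o_n = [-0.0464, 0.4074, 0.0000], ω = ẑ
J2: z=[-0.9397, -0.3420, 0.0000] o=[-0.0376, 0.1034, 0.3800] → [0.0343, -0.0943, 0.2058, -0.9397, -0.3420, 0.0000]
J3: z=[-0.1499, 0.4119, -0.8988] o=[0.0823, -0.2260, 0.2090] → [0.2739, -0.2816, -0.1748, -0.1499, 0.4119, -0.8988]
q̇ = J⁺·V = [-0.6120, 0.6980, 0.0990]

-0.6120 0.6980 0.0990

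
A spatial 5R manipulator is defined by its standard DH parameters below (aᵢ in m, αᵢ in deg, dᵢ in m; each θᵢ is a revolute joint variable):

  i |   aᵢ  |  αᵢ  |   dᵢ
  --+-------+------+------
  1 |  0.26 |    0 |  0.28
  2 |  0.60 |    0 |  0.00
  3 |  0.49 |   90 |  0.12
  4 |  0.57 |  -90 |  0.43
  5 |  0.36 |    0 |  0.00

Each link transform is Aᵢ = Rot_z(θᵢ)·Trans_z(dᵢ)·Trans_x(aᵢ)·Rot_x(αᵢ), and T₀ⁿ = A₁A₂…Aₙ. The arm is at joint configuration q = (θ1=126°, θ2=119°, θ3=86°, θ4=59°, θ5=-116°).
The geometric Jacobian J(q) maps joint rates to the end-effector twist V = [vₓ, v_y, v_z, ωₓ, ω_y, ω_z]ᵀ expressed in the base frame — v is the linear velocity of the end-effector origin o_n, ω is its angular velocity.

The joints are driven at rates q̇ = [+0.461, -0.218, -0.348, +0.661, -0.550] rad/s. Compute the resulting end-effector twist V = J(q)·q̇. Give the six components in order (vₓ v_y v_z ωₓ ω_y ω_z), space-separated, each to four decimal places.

o_n = [-0.1575, -1.3330, 0.7533]
J₁: ẑ×o_n = [1.3330, -0.1575, 0.0000], ω = ẑ
J2: z=[0.0000, 0.0000, 1.0000] o=[-0.1528, 0.2103, 0.2800] → [1.5433, -0.0047, 0.0000, 0.0000, 0.0000, 1.0000]
J3: z=[0.0000, 0.0000, 1.0000] o=[-0.4064, -0.3334, 0.2800] → [0.9996, 0.2489, -0.0000, 0.0000, 0.0000, 1.0000]
J4: z=[-0.4848, -0.8746, 0.0000] o=[0.0222, -0.5710, 0.4000] → [-0.3090, 0.1713, 0.2123, -0.4848, -0.8746, 0.0000]
J5: z=[-0.7497, 0.4156, 0.5150] o=[0.0705, -1.0894, 0.8886] → [0.0692, -0.2188, 0.2774, -0.7497, 0.4156, 0.5150]
V = J·q̇ = [-0.3121, 0.0754, -0.0122, 0.0919, -0.8067, -0.3883]

-0.3121 0.0754 -0.0122 0.0919 -0.8067 -0.3883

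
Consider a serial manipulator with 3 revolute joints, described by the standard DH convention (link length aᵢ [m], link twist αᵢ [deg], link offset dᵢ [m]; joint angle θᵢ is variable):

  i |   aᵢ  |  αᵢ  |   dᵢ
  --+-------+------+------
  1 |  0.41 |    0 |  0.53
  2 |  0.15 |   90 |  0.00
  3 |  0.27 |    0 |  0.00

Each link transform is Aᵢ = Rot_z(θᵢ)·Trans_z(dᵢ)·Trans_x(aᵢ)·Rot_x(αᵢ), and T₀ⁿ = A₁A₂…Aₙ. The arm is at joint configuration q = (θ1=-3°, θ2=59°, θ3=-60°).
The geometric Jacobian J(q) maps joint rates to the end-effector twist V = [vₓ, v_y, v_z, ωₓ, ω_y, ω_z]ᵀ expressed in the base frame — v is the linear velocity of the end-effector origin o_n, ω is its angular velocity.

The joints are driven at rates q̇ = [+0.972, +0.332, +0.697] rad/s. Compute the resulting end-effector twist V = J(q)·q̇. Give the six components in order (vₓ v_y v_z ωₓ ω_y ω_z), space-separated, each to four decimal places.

-0.1961 0.7409 0.0941 0.5778 -0.3898 1.3040

o_n = [0.5688, 0.2148, 0.2962]
J₁: ẑ×o_n = [-0.2148, 0.5688, 0.0000], ω = ẑ
J2: z=[0.0000, 0.0000, 1.0000] o=[0.4094, -0.0215, 0.5300] → [-0.2363, 0.1594, 0.0000, 0.0000, 0.0000, 1.0000]
J3: z=[0.8290, -0.5592, 0.0000] o=[0.4933, 0.1029, 0.5300] → [0.1308, 0.1939, 0.1350, 0.8290, -0.5592, 0.0000]
V = J·q̇ = [-0.1961, 0.7409, 0.0941, 0.5778, -0.3898, 1.3040]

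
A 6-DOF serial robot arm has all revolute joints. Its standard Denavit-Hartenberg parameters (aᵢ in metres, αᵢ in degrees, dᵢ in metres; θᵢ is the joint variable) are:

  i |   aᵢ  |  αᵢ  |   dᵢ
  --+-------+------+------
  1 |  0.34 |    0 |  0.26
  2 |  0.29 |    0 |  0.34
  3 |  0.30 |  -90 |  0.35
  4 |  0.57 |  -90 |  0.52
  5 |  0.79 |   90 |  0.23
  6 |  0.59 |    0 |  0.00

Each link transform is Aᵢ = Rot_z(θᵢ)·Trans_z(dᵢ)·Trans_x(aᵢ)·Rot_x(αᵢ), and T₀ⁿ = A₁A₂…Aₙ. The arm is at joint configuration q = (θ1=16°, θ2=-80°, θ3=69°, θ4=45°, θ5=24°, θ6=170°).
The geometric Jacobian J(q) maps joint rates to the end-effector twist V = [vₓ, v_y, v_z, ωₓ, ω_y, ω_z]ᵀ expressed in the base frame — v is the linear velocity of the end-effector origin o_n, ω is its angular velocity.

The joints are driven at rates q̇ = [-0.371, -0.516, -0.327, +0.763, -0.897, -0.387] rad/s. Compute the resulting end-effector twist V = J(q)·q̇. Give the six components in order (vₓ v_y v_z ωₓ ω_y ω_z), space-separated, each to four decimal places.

-0.2869 -0.8210 -0.4697 0.4853 0.4535 -0.4684

o_n = [1.0167, 0.3190, 0.1769]
J₁: ẑ×o_n = [-0.3190, 1.0167, 0.0000], ω = ẑ
J2: z=[0.0000, 0.0000, 1.0000] o=[0.3268, 0.0937, 0.2600] → [-0.2253, 0.6899, 0.0000, 0.0000, 0.0000, 1.0000]
J3: z=[0.0000, 0.0000, 1.0000] o=[0.4540, -0.1669, 0.6000] → [-0.4859, 0.5627, 0.0000, 0.0000, 0.0000, 1.0000]
J4: z=[-0.0872, 0.9962, 0.0000] o=[0.7528, -0.1408, 0.9500] → [-0.7702, -0.0674, -0.3030, -0.0872, 0.9962, 0.0000]
J5: z=[-0.7044, -0.0616, -0.7071] o=[1.1090, 0.4124, 0.5469] → [-0.0432, -0.1954, 0.0601, -0.7044, -0.0616, -0.7071]
J6: z=[0.2069, 0.9351, -0.2876] o=[1.4834, 0.1226, -0.1260] → [0.3397, 0.0716, 0.4770, 0.2069, 0.9351, -0.2876]
V = J·q̇ = [-0.2869, -0.8210, -0.4697, 0.4853, 0.4535, -0.4684]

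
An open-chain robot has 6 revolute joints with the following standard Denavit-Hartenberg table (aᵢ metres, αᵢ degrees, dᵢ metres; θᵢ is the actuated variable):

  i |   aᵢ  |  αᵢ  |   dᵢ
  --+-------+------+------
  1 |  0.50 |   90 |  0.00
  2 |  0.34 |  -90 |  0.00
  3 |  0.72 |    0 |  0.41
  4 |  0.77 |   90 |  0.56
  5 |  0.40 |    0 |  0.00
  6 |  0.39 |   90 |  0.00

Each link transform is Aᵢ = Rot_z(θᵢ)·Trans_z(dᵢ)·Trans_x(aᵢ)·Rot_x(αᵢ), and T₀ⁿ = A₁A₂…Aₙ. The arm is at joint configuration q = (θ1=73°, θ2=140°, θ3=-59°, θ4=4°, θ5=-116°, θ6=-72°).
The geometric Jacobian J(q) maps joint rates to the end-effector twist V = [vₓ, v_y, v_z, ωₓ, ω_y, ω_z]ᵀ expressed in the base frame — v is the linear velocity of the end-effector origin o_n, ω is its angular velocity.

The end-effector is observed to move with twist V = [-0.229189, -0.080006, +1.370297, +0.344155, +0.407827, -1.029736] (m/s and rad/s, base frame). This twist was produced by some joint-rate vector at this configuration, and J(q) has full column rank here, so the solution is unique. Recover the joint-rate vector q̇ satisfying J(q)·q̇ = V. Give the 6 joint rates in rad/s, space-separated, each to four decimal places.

-0.0750 -0.4830 0.7140 -0.2980 0.7290 0.4790

o_n = [0.5888, -0.7692, 0.0245]
J₁: ẑ×o_n = [0.7692, 0.5888, -0.0000], ω = ẑ
J2: z=[0.9563, -0.2924, 0.0000] o=[0.1462, 0.4782, 0.0000] → [-0.0072, -0.0235, -1.0634, 0.9563, -0.2924, 0.0000]
J3: z=[-0.1879, -0.6147, -0.7660] o=[0.0700, 0.2291, 0.2185] → [-0.6454, -0.4338, 0.5065, -0.1879, -0.6147, -0.7660]
J4: z=[-0.1879, -0.6147, -0.7660] o=[0.5001, -0.4750, 0.1428] → [-0.1526, -0.0901, 0.1098, -0.1879, -0.6147, -0.7660]
J5: z=[0.7320, 0.4324, -0.5265] o=[0.8991, -1.3272, -0.0023] → [0.3054, 0.1438, 0.5427, 0.7320, 0.4324, -0.5265]
J6: z=[0.7320, 0.4324, -0.5265] o=[0.8519, -0.9906, 0.2085] → [0.0370, 0.2732, 0.2758, 0.7320, 0.4324, -0.5265]
q̇ = J⁺·V = [-0.0750, -0.4830, 0.7140, -0.2980, 0.7290, 0.4790]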